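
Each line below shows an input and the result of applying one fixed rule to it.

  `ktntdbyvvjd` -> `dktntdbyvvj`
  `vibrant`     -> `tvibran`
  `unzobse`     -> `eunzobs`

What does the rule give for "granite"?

Looking at the pairs, the operation is to move the last character to the front.
On "granite" that produces "egranit".

egranit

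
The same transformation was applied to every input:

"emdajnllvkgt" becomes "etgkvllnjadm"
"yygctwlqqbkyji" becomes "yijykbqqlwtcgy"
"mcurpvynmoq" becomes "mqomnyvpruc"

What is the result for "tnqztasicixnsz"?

Looking at the pairs, the operation is to reverse the string, then move the last character to the front.
For "tnqztasicixnsz", step one produces "zsnxicisatzqnt"; step two turns that into "tzsnxicisatzqn".

tzsnxicisatzqn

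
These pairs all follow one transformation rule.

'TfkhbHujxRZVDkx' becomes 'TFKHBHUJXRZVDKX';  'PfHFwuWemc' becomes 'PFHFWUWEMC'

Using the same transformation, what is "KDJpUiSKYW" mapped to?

KDJPUISKYW

The rule is to convert every letter to uppercase.
So "KDJpUiSKYW" becomes "KDJPUISKYW".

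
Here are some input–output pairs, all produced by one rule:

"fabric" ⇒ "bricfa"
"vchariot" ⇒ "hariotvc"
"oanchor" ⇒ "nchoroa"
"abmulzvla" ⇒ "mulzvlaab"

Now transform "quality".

alityqu

What's happening: move the first 2 characters to the end (rotate left by 2).
"quality" → "alityqu".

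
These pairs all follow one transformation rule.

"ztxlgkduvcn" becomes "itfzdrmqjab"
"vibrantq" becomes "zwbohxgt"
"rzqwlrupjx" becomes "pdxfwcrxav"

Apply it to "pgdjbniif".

In each case the input is transformed by: move the last 2 characters to the front (rotate right by 2), then shift every letter 6 places forward in the alphabet (wrapping around).
On "pgdjbniif": the first step gives "ifpgdjbni", and the second then gives "olvmjphto".

olvmjphto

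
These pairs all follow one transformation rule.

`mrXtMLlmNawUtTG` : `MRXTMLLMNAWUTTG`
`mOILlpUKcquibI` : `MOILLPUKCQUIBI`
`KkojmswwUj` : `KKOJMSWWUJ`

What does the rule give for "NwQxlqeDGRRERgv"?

NWQXLQEDGRRERGV

Each output is the input with this applied: convert every letter to uppercase.
Applying that to "NwQxlqeDGRRERgv" gives "NWQXLQEDGRRERGV".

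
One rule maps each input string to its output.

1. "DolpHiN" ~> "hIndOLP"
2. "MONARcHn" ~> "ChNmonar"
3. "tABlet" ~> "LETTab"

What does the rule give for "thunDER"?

derTHUN

The transformation: move the last 3 characters to the front (rotate right by 3), then flip the case of every letter.
On "thunDER": the first step gives "DERthun", and the second then gives "derTHUN".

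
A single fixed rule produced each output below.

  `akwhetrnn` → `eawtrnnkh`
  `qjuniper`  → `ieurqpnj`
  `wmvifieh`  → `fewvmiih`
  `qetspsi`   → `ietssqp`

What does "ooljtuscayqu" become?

cayuutsqoolj

The transformation: sort the characters into reverse alphabetical order, then move the last 2 characters to the front (rotate right by 2).
On "ooljtuscayqu": the first step gives "yuutsqooljca", and the second then gives "cayuutsqoolj".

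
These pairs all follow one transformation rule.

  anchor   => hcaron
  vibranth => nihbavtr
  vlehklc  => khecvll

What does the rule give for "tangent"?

The transformation: sort the characters into reverse alphabetical order, then move the first 3 characters to the end (rotate left by 3).
"tangent" → "ttnngea" → "ngeattn".

ngeattn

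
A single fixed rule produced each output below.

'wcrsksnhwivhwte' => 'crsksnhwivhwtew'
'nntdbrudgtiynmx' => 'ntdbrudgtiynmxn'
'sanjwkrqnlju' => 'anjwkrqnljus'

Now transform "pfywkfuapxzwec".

fywkfuapxzwecp

What's happening: move the first character to the end.
Doing the same to "pfywkfuapxzwec": "fywkfuapxzwecp".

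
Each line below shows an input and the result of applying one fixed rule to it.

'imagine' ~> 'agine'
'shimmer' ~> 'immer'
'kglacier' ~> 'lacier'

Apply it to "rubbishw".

bbishw

What's happening: delete the first 2 characters.
On "rubbishw" that produces "bbishw".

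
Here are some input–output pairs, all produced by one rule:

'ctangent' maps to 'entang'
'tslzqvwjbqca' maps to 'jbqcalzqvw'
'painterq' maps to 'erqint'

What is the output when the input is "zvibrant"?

antibr

Rule — delete the first 2 characters, then swap the front and back halves of the string.
So "zvibrant" becomes "antibr".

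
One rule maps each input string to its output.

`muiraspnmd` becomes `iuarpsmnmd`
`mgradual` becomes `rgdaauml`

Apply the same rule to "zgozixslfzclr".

ogizsxflczrlz

The transformation: move the first character to the end, then swap each adjacent pair of characters (1↔2, 3↔4, ...).
Working it through for "zgozixslfzclr": intermediate "gozixslfzclrz", final "ogizsxflczrlz".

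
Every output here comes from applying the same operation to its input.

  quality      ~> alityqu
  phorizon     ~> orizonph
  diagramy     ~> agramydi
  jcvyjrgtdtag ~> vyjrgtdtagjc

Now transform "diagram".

agramdi

In each case the input is transformed by: move the first 2 characters to the end (rotate left by 2).
So "diagram" becomes "agramdi".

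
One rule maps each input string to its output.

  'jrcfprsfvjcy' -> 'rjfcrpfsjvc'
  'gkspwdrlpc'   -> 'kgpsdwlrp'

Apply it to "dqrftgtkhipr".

The transformation: delete the last character, then swap each adjacent pair of characters (1↔2, 3↔4, ...).
Starting from "dqrftgtkhipr": after the first operation, "dqrftgtkhip"; after the second, "qdfrgtktihp".

qdfrgtktihp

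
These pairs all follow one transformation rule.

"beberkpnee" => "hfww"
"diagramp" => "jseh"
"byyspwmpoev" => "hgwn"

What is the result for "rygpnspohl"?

hgzd

The transformation: shift every letter 8 places backward in the alphabet (wrapping around), then keep only the last 4 characters.
Applying both steps to "rygpnspohl": "jqyhfkhgzd", then "hgzd".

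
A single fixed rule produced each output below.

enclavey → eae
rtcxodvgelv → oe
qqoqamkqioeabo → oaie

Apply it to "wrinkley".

ie

Looking at the pairs, the operation is to keep every other character starting from the first (positions 1st, 3rd, 5th, ...), then keep only the vowels.
Starting from "wrinkley": after the first operation, "wike"; after the second, "ie".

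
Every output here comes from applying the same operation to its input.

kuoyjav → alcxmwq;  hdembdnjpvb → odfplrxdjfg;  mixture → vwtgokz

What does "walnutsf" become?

Looking at the pairs, the operation is to shift every letter 2 places forward in the alphabet (wrapping around), then move the first 3 characters to the end (rotate left by 3).
Working it through for "walnutsf": intermediate "ycnpwvuh", final "pwvuhycn".
(Check on "kuoyjav": → "mwqalcx" → "alcxmwq" ✓)

pwvuhycn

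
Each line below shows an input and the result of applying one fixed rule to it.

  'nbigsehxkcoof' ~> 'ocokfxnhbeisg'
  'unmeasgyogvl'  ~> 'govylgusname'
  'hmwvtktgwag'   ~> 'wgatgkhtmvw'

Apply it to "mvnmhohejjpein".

epijnjmevhnomh

What's happening: move the last 3 characters to the front (rotate right by 3), then take characters alternately from the front and the back (1st, last, 2nd, 2nd-last, ...).
For "mvnmhohejjpein" the result is "epijnjmevhnomh".
(Check on "nbigsehxkcoof": → "oofnbigsehxkc" → "ocokfxnhbeisg" ✓)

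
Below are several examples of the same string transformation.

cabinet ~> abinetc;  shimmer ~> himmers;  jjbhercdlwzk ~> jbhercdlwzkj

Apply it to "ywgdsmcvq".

Rule — move the first character to the end.
For "ywgdsmcvq" the result is "wgdsmcvqy".

wgdsmcvqy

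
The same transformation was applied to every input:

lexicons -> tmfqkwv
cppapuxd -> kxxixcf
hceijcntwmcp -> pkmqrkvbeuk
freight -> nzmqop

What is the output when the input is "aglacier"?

In each case the input is transformed by: shift every letter 8 places forward in the alphabet (wrapping around), then delete the last character.
On "aglacier": the first step gives "iotikqmz", and the second then gives "iotikqm".

iotikqm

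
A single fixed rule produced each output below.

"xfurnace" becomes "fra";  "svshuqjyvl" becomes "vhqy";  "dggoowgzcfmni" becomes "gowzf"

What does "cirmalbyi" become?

The rule is to delete the last 2 characters, then keep every other character starting from the second (positions 2nd, 4th, 6th, ...).
Working it through for "cirmalbyi": intermediate "cirmalb", final "iml".
(Check on "xfurnace": → "xfurna" → "fra" ✓)

iml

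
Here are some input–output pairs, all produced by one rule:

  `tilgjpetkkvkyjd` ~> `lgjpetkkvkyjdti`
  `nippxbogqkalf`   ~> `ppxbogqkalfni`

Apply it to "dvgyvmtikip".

gyvmtikipdv

Each output is the input with this applied: move the first 2 characters to the end (rotate left by 2).
"dvgyvmtikip" → "gyvmtikipdv".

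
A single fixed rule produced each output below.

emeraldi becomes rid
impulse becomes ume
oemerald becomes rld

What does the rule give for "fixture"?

xre

Looking at the pairs, the operation is to sort the characters into reverse alphabetical order, then keep one character in every 3, starting at position 1 (positions 1st, 4th, 7th, ...).
For "fixture", step one produces "xutrife"; step two turns that into "xre".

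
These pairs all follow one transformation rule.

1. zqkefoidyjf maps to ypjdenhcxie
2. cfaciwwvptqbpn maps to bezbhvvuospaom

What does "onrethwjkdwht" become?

The pattern: shift every letter 1 place backward in the alphabet (wrapping around).
"onrethwjkdwht" → "nmqdsgvijcvgs".

nmqdsgvijcvgs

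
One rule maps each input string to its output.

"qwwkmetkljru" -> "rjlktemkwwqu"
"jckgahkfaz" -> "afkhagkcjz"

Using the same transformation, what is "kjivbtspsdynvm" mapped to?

vnydspstbvijkm

Looking at the pairs, the operation is to reverse the string, then move the first character to the end.
For "kjivbtspsdynvm", step one produces "mvnydspstbvijk"; step two turns that into "vnydspstbvijkm".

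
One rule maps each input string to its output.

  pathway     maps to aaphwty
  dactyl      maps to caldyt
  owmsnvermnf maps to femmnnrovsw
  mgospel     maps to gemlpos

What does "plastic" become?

The rule is to sort the characters into alphabetical order, then swap each adjacent pair of characters (1↔2, 3↔4, ...).
"plastic" → "acilpst" → "calispt".

calispt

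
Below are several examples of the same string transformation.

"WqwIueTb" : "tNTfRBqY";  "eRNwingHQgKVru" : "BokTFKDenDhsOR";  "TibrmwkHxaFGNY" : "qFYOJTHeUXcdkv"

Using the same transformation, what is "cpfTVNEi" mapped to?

ZMCqskbF

In each case the input is transformed by: flip the case of every letter, then shift every letter 3 places backward in the alphabet (wrapping around).
Starting from "cpfTVNEi": after the first operation, "CPFtvneI"; after the second, "ZMCqskbF".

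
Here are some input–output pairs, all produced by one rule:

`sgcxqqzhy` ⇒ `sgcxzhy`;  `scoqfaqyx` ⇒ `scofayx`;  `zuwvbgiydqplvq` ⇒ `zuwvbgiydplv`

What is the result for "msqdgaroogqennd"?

msdgaroogennd

In each case the input is transformed by: remove every "q".
On "msqdgaroogqennd" that produces "msdgaroogennd".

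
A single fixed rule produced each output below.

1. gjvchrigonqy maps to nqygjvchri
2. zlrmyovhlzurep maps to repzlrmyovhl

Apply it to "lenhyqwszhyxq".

The transformation: move the last 3 characters to the front (rotate right by 3), then delete the last 2 characters.
On "lenhyqwszhyxq": the first step gives "yxqlenhyqwszh", and the second then gives "yxqlenhyqws".

yxqlenhyqws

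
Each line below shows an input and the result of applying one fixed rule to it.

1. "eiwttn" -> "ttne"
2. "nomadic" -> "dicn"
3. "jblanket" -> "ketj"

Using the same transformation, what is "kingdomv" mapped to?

What's happening: move the last 3 characters to the front (rotate right by 3), then keep only the first 4 characters.
Starting from "kingdomv": after the first operation, "omvkingd"; after the second, "omvk".

omvk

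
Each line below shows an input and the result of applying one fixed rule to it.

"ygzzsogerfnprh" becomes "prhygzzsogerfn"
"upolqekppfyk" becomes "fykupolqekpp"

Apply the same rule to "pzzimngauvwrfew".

fewpzzimngauvwr

What's happening: move the last 3 characters to the front (rotate right by 3).
Doing the same to "pzzimngauvwrfew": "fewpzzimngauvwr".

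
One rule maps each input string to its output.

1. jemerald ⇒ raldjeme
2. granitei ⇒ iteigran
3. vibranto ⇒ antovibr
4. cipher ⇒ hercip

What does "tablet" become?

lettab

In each case the input is transformed by: swap the front and back halves of the string.
"tablet" → "lettab".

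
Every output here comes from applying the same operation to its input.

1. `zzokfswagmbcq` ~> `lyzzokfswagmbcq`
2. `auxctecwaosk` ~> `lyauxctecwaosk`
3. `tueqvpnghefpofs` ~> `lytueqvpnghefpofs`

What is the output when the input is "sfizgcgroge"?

Each output is the input with this applied: prepend "ly".
So "sfizgcgroge" becomes "lysfizgcgroge".

lysfizgcgroge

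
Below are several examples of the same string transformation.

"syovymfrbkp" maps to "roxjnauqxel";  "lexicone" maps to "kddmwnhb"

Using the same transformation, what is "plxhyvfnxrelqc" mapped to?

obkpwkgdxquwem

The transformation: shift every letter 1 place backward in the alphabet (wrapping around), then take characters alternately from the front and the back (1st, last, 2nd, 2nd-last, ...).
Working it through for "plxhyvfnxrelqc": intermediate "okwgxuemwqdkpb", final "obkpwkgdxquwem".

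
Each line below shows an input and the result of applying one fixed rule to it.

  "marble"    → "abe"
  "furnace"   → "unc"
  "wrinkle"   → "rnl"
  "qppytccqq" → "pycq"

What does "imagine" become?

mgn

Each output is the input with this applied: keep every other character starting from the second (positions 2nd, 4th, 6th, ...).
On "imagine" that produces "mgn".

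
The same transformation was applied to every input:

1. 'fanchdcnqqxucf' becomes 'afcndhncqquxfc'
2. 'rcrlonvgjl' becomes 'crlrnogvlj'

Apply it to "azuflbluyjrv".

zafubluljyvr

What's happening: swap each adjacent pair of characters (1↔2, 3↔4, ...).
So "azuflbluyjrv" becomes "zafubluljyvr".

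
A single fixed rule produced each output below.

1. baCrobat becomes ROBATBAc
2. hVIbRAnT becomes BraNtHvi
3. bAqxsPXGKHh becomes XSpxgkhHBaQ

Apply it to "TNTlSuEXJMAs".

Each output is the input with this applied: move the first 3 characters to the end (rotate left by 3), then flip the case of every letter.
"TNTlSuEXJMAs" → "lSuEXJMAsTNT" → "LsUexjmaStnt".

LsUexjmaStnt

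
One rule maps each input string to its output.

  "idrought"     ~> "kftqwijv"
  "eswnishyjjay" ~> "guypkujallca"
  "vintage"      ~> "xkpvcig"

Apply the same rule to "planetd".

In each case the input is transformed by: shift every letter 2 places forward in the alphabet (wrapping around).
Doing the same to "planetd": "rncpgvf".

rncpgvf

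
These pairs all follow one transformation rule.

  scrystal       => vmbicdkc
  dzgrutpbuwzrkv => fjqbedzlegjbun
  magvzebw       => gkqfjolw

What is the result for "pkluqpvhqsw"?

guveazfracz

The transformation: shift every letter 10 places forward in the alphabet (wrapping around), then swap the first and last characters.
"pkluqpvhqsw" → "zuveazfracg" → "guveazfracz".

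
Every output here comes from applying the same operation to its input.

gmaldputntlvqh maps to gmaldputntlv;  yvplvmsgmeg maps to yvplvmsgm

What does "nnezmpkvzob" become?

nnezmpkvz

Looking at the pairs, the operation is to delete the last 2 characters.
On "nnezmpkvzob" that produces "nnezmpkvz".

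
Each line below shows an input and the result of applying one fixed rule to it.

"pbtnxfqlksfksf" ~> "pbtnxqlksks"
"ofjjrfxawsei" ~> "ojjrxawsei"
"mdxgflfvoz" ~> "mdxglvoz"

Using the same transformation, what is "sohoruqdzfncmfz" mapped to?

What's happening: remove every "f".
Doing the same to "sohoruqdzfncmfz": "sohoruqdzncmz".

sohoruqdzncmz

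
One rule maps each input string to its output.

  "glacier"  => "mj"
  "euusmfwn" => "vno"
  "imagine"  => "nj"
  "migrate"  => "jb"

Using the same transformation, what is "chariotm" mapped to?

ijn

The pattern: keep one character in every 3, starting at position 2 (positions 2nd, 5th, 8th, ...), then shift every letter 1 place forward in the alphabet (wrapping around).
For "chariotm", step one produces "him"; step two turns that into "ijn".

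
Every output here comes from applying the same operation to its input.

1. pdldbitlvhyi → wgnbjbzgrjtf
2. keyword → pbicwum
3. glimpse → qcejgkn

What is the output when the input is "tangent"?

lrrylec

The transformation: shift every letter 2 places backward in the alphabet (wrapping around), then move the last 2 characters to the front (rotate right by 2).
Doing the same to "tangent": "lrrylec".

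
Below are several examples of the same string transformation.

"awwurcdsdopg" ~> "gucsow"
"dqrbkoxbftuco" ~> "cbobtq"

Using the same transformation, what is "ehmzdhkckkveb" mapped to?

ezhckh

What's happening: keep every other character starting from the second (positions 2nd, 4th, 6th, ...), then swap the first and last characters.
For "ehmzdhkckkveb" the result is "ezhckh".
(Check on "awwurcdsdopg": → "wucsog" → "gucsow" ✓)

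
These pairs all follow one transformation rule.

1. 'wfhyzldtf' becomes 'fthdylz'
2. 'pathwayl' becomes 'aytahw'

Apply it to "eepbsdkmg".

empkbds

Looking at the pairs, the operation is to take characters alternately from the front and the back (1st, last, 2nd, 2nd-last, ...), then delete the first 2 characters.
For "eepbsdkmg", step one produces "egempkbds"; step two turns that into "empkbds".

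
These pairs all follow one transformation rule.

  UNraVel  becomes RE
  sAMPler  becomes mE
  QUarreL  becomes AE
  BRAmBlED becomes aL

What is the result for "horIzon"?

RO

Looking at the pairs, the operation is to flip the case of every letter, then keep one character in every 3, starting at position 3 (positions 3rd, 6th, 9th, ...).
Doing the same to "horIzon": "RO".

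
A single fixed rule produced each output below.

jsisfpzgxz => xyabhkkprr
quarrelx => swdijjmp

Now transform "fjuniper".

The transformation: sort the characters into alphabetical order, then shift every letter 8 places backward in the alphabet (wrapping around).
Working it through for "fjuniper": intermediate "efijnpru", final "wxabfhjm".

wxabfhjm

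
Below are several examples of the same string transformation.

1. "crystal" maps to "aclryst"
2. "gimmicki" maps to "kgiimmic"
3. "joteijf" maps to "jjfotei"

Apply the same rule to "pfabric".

ipcfabr

The pattern: swap the first and last characters, then move the last 2 characters to the front (rotate right by 2).
On "pfabric": the first step gives "cfabrip", and the second then gives "ipcfabr".
(Check on "crystal": → "lrystac" → "aclryst" ✓)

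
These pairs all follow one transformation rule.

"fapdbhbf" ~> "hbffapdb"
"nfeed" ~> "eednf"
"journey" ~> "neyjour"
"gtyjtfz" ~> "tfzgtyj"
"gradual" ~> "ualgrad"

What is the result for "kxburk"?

The pattern: move the last 3 characters to the front (rotate right by 3).
Applying that to "kxburk" gives "urkkxb".

urkkxb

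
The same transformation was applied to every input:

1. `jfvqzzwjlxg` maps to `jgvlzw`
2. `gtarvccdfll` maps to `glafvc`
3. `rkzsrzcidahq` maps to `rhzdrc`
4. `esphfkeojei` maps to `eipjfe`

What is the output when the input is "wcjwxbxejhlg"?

wljjxx

Looking at the pairs, the operation is to keep every other character starting from the first (positions 1st, 3rd, 5th, ...), then take characters alternately from the front and the back (1st, last, 2nd, 2nd-last, ...).
Working it through for "wcjwxbxejhlg": intermediate "wjxxjl", final "wljjxx".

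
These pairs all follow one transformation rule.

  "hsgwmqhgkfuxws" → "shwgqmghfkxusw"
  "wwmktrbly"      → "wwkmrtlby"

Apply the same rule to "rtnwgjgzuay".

trwnjgzgauy

Looking at the pairs, the operation is to swap each adjacent pair of characters (1↔2, 3↔4, ...).
"rtnwgjgzuay" → "trwnjgzgauy".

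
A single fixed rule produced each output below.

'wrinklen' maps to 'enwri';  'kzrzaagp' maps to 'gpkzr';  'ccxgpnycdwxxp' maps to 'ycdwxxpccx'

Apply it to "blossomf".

The rule is to move the first 3 characters to the end (rotate left by 3), then delete the first 3 characters.
"blossomf" → "ssomfblo" → "mfblo".

mfblo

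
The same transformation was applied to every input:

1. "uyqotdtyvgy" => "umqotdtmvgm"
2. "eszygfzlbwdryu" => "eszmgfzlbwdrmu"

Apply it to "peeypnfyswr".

Looking at the pairs, the operation is to replace every "y" with "m".
Applying that to "peeypnfyswr" gives "peempnfmswr".

peempnfmswr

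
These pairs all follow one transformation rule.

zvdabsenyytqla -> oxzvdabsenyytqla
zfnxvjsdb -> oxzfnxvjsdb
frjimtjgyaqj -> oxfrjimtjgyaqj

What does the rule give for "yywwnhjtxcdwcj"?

oxyywwnhjtxcdwcj

The rule is to prepend "ox".
"yywwnhjtxcdwcj" → "oxyywwnhjtxcdwcj".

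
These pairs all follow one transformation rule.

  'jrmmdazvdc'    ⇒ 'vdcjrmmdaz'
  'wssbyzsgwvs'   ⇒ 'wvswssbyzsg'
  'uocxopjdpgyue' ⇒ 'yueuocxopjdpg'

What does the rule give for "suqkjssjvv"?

Rule — move the last 3 characters to the front (rotate right by 3).
Applying that to "suqkjssjvv" gives "jvvsuqkjss".

jvvsuqkjss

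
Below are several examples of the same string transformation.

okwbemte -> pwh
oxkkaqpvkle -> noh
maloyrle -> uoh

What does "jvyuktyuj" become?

The pattern: shift every letter 3 places forward in the alphabet (wrapping around), then keep only the last 3 characters.
"jvyuktyuj" → "mybxnwbxm" → "bxm".

bxm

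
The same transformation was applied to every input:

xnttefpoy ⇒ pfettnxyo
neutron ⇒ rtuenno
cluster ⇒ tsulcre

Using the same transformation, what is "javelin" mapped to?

levajni

The transformation: move the last 2 characters to the front (rotate right by 2), then reverse the string.
Doing the same to "javelin": "levajni".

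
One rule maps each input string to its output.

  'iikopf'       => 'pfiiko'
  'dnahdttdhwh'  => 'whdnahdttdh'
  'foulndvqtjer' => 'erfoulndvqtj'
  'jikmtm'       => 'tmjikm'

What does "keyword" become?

rdkeywo

The rule is to move the last 2 characters to the front (rotate right by 2).
So "keyword" becomes "rdkeywo".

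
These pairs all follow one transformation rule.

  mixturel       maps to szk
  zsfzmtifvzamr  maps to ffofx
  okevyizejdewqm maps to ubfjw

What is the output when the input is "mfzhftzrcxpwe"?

The transformation: shift every letter 6 places forward in the alphabet (wrapping around), then keep one character in every 3, starting at position 1 (positions 1st, 4th, 7th, ...).
Working it through for "mfzhftzrcxpwe": intermediate "slfnlzfxidvck", final "snfdk".

snfdk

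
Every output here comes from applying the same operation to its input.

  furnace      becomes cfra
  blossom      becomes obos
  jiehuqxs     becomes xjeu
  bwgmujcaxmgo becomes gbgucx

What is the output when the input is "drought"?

What's happening: move the last 2 characters to the front (rotate right by 2), then keep every other character starting from the first (positions 1st, 3rd, 5th, ...).
"drought" → "htdroug" → "hdog".

hdog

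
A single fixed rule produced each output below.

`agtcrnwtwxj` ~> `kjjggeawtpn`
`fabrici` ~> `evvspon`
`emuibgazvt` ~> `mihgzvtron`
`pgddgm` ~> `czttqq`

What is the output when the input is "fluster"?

hgfeysr

Rule — sort the characters into reverse alphabetical order, then shift every letter 13 places forward in the alphabet (wrapping around) — i.e. ROT13.
Doing the same to "fluster": "hgfeysr".
(Check on "emuibgazvt": → "zvutmigeba" → "mihgzvtron" ✓)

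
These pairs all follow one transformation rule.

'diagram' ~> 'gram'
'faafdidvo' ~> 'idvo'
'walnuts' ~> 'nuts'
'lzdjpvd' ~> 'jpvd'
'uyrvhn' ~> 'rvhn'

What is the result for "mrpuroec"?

Rule — keep only the last 4 characters.
So "mrpuroec" becomes "roec".

roec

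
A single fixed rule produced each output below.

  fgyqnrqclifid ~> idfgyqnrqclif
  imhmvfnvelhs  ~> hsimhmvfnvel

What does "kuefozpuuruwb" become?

Looking at the pairs, the operation is to move the last 2 characters to the front (rotate right by 2).
Doing the same to "kuefozpuuruwb": "wbkuefozpuuru".

wbkuefozpuuru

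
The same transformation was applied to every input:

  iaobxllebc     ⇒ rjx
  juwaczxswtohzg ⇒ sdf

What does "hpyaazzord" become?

In each case the input is transformed by: shift every letter 9 places forward in the alphabet (wrapping around), then keep only the first 3 characters.
Applying that to "hpyaazzord" gives "qyh".

qyh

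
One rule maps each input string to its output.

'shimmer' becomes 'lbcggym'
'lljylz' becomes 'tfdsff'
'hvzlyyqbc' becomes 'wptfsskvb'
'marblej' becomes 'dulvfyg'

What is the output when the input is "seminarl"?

fygchulm

In each case the input is transformed by: shift every letter 6 places backward in the alphabet (wrapping around), then swap the first and last characters.
So "seminarl" becomes "fygchulm".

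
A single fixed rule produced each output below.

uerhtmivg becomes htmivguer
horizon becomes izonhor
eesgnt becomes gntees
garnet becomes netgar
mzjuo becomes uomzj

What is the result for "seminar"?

The rule is to move the first 3 characters to the end (rotate left by 3).
Applying that to "seminar" gives "inarsem".

inarsem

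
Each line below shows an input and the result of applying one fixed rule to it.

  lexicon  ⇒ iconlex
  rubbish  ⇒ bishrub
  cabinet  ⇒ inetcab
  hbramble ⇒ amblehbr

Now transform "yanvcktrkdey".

The pattern: move the first 3 characters to the end (rotate left by 3).
"yanvcktrkdey" → "vcktrkdeyyan".

vcktrkdeyyan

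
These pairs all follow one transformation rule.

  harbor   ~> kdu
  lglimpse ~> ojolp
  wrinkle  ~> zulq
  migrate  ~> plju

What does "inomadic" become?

The rule is to delete the last 3 characters, then shift every letter 3 places forward in the alphabet (wrapping around).
For "inomadic", step one produces "inoma"; step two turns that into "lqrpd".

lqrpd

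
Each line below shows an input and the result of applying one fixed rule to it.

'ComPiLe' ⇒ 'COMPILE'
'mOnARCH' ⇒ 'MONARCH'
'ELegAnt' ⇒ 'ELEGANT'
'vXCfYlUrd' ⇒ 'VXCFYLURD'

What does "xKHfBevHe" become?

Rule — convert every letter to uppercase.
For "xKHfBevHe" the result is "XKHFBEVHE".

XKHFBEVHE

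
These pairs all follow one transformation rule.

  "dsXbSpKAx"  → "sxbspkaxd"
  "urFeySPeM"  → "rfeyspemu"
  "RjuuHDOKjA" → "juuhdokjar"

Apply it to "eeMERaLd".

emeralde

The pattern: move the first character to the end, then convert every letter to lowercase.
"eeMERaLd" → "eMERaLde" → "emeralde".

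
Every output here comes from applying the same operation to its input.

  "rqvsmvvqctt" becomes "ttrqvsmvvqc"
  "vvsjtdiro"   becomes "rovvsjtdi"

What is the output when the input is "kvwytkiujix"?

ixkvwytkiuj

The pattern: move the last 2 characters to the front (rotate right by 2).
So "kvwytkiujix" becomes "ixkvwytkiuj".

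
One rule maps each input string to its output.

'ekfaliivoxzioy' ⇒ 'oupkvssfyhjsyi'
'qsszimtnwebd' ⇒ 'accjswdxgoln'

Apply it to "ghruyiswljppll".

The rule is to shift every letter 10 places forward in the alphabet (wrapping around).
On "ghruyiswljppll" that produces "qrbeiscgvtzzvv".

qrbeiscgvtzzvv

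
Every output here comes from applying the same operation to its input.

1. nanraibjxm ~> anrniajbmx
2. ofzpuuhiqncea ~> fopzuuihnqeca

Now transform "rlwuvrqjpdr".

What's happening: swap each adjacent pair of characters (1↔2, 3↔4, ...).
Doing the same to "rlwuvrqjpdr": "lruwrvjqdpr".

lruwrvjqdpr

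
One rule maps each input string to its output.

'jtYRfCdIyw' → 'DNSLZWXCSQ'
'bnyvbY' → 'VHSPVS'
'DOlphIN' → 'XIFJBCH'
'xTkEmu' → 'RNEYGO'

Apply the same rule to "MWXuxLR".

In each case the input is transformed by: shift every letter 6 places backward in the alphabet (wrapping around), then convert every letter to uppercase.
"MWXuxLR" → "GQRorFL" → "GQRORFL".
(Check on "jtYRfCdIyw": → "dnSLzWxCsq" → "DNSLZWXCSQ" ✓)

GQRORFL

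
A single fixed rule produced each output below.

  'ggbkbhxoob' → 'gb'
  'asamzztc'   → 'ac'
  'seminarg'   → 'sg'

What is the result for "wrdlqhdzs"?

Rule — take characters alternately from the front and the back (1st, last, 2nd, 2nd-last, ...), then keep only the first 2 characters.
Applying both steps to "wrdlqhdzs": "wsrzddlhq", then "ws".

ws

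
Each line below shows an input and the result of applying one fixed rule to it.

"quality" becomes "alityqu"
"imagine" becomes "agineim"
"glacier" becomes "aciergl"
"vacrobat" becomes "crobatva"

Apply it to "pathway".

Each output is the input with this applied: move the first 2 characters to the end (rotate left by 2).
"pathway" → "thwaypa".

thwaypa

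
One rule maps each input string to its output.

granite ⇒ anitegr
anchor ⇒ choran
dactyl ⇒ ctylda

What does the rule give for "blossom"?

Each output is the input with this applied: move the first 2 characters to the end (rotate left by 2).
Doing the same to "blossom": "ossombl".

ossombl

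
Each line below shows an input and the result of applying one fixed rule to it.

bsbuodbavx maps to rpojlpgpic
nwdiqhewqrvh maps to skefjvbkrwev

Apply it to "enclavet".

What's happening: swap the front and back halves of the string, then shift every letter 12 places backward in the alphabet (wrapping around).
Applying both steps to "enclavet": "avetencl", then "ojshsbqz".

ojshsbqz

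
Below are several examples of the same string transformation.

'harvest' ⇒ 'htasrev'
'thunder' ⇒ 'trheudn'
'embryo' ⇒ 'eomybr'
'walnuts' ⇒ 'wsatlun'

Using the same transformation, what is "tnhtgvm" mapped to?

tmnvhgt

The rule is to take characters alternately from the front and the back (1st, last, 2nd, 2nd-last, ...).
So "tnhtgvm" becomes "tmnvhgt".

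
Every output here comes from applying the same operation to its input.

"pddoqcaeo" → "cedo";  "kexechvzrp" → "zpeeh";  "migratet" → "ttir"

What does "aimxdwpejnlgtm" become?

The pattern: keep every other character starting from the second (positions 2nd, 4th, 6th, ...), then move the last 2 characters to the front (rotate right by 2).
"aimxdwpejnlgtm" → "ixwengm" → "gmixwen".

gmixwen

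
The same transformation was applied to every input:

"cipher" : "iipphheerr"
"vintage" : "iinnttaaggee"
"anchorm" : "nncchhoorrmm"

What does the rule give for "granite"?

rraanniittee

In each case the input is transformed by: double every character, then delete the first 2 characters.
On "granite" that produces "rraanniittee".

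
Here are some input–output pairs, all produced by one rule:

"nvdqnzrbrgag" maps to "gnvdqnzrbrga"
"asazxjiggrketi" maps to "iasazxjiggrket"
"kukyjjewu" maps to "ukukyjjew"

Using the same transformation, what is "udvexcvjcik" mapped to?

kudvexcvjci

Rule — move the last character to the front.
Applying that to "udvexcvjcik" gives "kudvexcvjci".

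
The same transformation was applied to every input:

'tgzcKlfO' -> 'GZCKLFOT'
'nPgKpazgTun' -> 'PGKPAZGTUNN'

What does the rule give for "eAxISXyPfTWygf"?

AXISXYPFTWYGFE

The transformation: move the first character to the end, then convert every letter to uppercase.
Starting from "eAxISXyPfTWygf": after the first operation, "AxISXyPfTWygfe"; after the second, "AXISXYPFTWYGFE".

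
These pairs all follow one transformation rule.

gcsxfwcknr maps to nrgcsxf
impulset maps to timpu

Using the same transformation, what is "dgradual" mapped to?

ldgra

Each output is the input with this applied: swap the front and back halves of the string, then delete the first 3 characters.
On "dgradual": the first step gives "dualdgra", and the second then gives "ldgra".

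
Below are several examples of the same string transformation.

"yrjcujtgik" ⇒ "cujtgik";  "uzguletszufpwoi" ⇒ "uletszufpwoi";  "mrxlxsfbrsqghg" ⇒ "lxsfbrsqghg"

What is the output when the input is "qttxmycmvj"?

In each case the input is transformed by: delete the first 3 characters.
"qttxmycmvj" → "xmycmvj".

xmycmvj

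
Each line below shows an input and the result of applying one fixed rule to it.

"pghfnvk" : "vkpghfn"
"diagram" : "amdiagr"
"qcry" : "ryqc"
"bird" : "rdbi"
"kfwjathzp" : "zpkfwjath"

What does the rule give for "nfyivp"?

The transformation: move the last 2 characters to the front (rotate right by 2).
So "nfyivp" becomes "vpnfyi".

vpnfyi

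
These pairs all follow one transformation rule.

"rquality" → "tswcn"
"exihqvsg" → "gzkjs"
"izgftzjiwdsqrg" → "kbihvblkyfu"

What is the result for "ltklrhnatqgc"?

Rule — delete the last 3 characters, then shift every letter 2 places forward in the alphabet (wrapping around).
On "ltklrhnatqgc": the first step gives "ltklrhnat", and the second then gives "nvmntjpcv".

nvmntjpcv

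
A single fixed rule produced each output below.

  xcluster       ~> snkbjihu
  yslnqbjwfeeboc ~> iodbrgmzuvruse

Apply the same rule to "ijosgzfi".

zyiepwyv

The transformation: shift every letter 10 places backward in the alphabet (wrapping around), then swap each adjacent pair of characters (1↔2, 3↔4, ...).
On "ijosgzfi": the first step gives "yzeiwpvy", and the second then gives "zyiepwyv".
(Check on "yslnqbjwfeeboc": → "oibdgrzmvuures" → "iodbrgmzuvruse" ✓)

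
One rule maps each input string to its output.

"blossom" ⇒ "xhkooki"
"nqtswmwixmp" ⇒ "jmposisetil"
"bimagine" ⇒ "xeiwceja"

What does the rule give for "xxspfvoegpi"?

ttolbrkacle

What's happening: shift every letter 4 places backward in the alphabet (wrapping around).
On "xxspfvoegpi" that produces "ttolbrkacle".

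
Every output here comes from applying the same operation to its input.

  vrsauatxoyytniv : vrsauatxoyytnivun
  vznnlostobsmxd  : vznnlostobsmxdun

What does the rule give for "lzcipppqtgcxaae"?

lzcipppqtgcxaaeun

Each output is the input with this applied: append "un".
For "lzcipppqtgcxaae" the result is "lzcipppqtgcxaaeun".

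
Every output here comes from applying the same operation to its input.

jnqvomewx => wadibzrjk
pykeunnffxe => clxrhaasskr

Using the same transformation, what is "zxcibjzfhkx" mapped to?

What's happening: shift every letter 13 places forward in the alphabet (wrapping around) — i.e. ROT13.
For "zxcibjzfhkx" the result is "mkpvowmsuxk".

mkpvowmsuxk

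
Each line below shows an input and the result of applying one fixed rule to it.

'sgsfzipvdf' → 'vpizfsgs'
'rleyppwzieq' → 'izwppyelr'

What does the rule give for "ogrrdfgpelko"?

lepgfdrrgo

The rule is to reverse the string, then delete the first 2 characters.
For "ogrrdfgpelko", step one produces "oklepgfdrrgo"; step two turns that into "lepgfdrrgo".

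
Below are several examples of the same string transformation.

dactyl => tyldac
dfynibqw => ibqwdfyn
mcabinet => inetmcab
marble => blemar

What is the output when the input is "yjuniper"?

iperyjun

The rule is to swap the front and back halves of the string.
On "yjuniper" that produces "iperyjun".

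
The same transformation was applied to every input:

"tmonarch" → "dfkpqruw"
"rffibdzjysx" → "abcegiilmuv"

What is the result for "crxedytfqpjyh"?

The rule is to shift every letter 3 places forward in the alphabet (wrapping around), then sort the characters into alphabetical order.
Starting from "crxedytfqpjyh": after the first operation, "fuahgbwitsmbk"; after the second, "abbfghikmstuw".

abbfghikmstuw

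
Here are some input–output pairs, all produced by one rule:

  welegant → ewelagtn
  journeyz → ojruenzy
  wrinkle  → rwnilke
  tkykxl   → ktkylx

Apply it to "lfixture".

The pattern: swap each adjacent pair of characters (1↔2, 3↔4, ...).
So "lfixture" becomes "flxiuter".

flxiuter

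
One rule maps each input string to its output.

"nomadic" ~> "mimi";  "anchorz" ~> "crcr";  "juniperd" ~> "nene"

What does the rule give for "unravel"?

The rule is to keep one character in every 3, starting at position 3 (positions 3rd, 6th, 9th, ...), then write the whole string twice.
For "unravel", step one produces "re"; step two turns that into "rere".

rere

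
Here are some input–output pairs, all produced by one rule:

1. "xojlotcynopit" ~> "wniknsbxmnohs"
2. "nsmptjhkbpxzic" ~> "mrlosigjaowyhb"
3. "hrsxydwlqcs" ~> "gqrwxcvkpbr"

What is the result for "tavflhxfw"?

The pattern: shift every letter 1 place backward in the alphabet (wrapping around).
For "tavflhxfw" the result is "szuekgwev".

szuekgwev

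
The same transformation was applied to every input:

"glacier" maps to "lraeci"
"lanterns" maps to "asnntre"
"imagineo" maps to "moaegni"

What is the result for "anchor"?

The transformation: delete the first character, then take characters alternately from the front and the back (1st, last, 2nd, 2nd-last, ...).
"anchor" → "nchor" → "nrcoh".
(Check on "lanterns": → "anterns" → "asnntre" ✓)

nrcoh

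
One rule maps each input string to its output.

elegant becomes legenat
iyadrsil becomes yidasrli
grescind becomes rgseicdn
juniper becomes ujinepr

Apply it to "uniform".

nufirom

What's happening: swap each adjacent pair of characters (1↔2, 3↔4, ...).
So "uniform" becomes "nufirom".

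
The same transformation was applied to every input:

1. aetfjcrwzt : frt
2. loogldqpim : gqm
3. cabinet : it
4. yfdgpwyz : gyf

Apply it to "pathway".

The transformation: move the first 2 characters to the end (rotate left by 2), then keep one character in every 3, starting at position 2 (positions 2nd, 5th, 8th, ...).
On "pathway": the first step gives "thwaypa", and the second then gives "hy".

hy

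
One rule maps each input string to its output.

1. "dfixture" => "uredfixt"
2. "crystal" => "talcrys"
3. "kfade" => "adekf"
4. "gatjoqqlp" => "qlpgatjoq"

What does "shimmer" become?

mershim

The pattern: move the last 3 characters to the front (rotate right by 3).
On "shimmer" that produces "mershim".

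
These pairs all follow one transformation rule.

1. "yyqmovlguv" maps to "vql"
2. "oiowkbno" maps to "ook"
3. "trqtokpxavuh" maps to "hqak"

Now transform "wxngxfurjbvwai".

invfr

The rule is to take characters alternately from the front and the back (1st, last, 2nd, 2nd-last, ...), then keep one character in every 3, starting at position 2 (positions 2nd, 5th, 8th, ...).
"wxngxfurjbvwai" → "wixanwgvxbfjur" → "invfr".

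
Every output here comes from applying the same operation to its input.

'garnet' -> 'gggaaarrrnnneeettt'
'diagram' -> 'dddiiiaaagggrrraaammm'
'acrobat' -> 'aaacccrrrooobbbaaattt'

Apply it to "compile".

The rule is to repeat every character 3 times.
On "compile" that produces "cccooommmpppiiillleee".

cccooommmpppiiillleee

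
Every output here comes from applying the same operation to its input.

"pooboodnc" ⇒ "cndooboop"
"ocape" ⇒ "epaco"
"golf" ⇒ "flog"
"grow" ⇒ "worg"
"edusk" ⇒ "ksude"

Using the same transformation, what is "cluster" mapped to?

Looking at the pairs, the operation is to reverse the string.
Applying that to "cluster" gives "retsulc".

retsulc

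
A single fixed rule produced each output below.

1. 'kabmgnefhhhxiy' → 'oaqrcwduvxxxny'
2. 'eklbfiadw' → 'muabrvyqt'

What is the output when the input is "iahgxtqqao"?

The pattern: move the last character to the front, then shift every letter 10 places backward in the alphabet (wrapping around).
On "iahgxtqqao" that produces "eyqxwnjggq".

eyqxwnjggq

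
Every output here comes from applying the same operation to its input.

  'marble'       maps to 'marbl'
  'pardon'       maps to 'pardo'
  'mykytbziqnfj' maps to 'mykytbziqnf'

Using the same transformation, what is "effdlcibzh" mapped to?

In each case the input is transformed by: delete the last character.
Doing the same to "effdlcibzh": "effdlcibz".

effdlcibz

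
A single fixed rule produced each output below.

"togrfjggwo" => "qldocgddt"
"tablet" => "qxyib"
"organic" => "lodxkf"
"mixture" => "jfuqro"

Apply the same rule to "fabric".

What's happening: shift every letter 3 places backward in the alphabet (wrapping around), then delete the last character.
Starting from "fabric": after the first operation, "cxyofz"; after the second, "cxyof".

cxyof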